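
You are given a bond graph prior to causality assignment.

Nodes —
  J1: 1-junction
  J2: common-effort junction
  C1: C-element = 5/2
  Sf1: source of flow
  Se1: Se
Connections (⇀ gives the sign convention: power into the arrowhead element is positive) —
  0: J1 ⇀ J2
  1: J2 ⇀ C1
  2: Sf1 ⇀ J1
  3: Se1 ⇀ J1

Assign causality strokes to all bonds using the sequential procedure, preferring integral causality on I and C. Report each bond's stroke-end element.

β2 |Sf1  (source Sf1 imposes f)
β3 |J1  (Se1 fixes effort; stroke away)
β0 |J1  (1-jn J1 has f-setter on 2)
β1 |J2  (only one effort-in slot at J2)

b0 →J1
b1 →J2
b2 →Sf1
b3 →J1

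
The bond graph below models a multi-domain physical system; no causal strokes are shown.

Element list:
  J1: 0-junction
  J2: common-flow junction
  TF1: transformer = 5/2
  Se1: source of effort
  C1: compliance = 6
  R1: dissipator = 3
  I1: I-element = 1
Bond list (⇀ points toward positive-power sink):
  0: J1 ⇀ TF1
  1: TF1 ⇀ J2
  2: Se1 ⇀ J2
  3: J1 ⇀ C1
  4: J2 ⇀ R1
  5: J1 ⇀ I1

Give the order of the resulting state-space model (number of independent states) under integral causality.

β2 |J2  (Se1 fixes effort; stroke away)
β3 |J1  (C1 outputs effort q/C1)
β0 |TF1  (0-jn J1 has e-setter on 3)
β5 |I1  (common-e at J1 fixed by 3)
β1 |J2  (TF1 one-in-one-out from 0)
β4 |R1  (only one flow-in slot at J2)

2  (C1, I1 all integral)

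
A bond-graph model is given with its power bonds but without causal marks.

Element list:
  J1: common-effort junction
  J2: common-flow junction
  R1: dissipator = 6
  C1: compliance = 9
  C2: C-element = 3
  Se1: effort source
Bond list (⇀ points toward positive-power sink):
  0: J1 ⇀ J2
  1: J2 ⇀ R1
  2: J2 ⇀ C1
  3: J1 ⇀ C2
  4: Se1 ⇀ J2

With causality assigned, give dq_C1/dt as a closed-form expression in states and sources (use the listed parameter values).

b4 |J2  (Se1 (Se) sets effort on bond)
b2 |J2  (C1 integral (e out))
b3 |J1  (C2 outputs effort q/C2)
b0 |J2  (J1 effort already set via bond 3)
b1 |R1  (J2: last free bond brings flow in)

dq_C1/dt = E_Se1/6 - q_C1/54 + q_C2/18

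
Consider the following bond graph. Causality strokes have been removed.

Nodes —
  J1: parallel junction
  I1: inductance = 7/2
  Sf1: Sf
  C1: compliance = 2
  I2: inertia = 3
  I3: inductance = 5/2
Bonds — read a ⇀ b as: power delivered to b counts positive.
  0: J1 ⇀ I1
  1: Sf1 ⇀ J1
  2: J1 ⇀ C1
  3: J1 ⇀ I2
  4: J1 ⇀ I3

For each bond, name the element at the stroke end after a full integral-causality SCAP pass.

b0 stroke→I1
b1 stroke→Sf1
b2 stroke→J1
b3 stroke→I2
b4 stroke→I3

b1 |Sf1  (Sf1 (Sf) sets flow on bond)
b0 |I1  (prefer integral on I1)
b2 |J1  (prefer integral on C1)
b3 |I2  (0-jn J1 has e-setter on 2)
b4 |I3  (J1: bond 2 brought effort, rest push out)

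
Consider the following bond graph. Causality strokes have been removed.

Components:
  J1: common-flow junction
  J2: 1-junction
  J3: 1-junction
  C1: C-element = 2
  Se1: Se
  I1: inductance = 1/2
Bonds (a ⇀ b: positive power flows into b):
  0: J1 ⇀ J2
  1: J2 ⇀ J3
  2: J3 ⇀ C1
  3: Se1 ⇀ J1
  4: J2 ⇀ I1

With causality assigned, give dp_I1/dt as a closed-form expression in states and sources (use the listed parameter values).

β3 stroke at J1  (Se1 (Se) sets effort on bond)
β0 stroke at J2  (J1: last free bond brings flow in)
β2 stroke at J3  (prefer integral on C1)
β1 stroke at J2  (J3 needs exactly one f-in)
β4 stroke at I1  (only one flow-in slot at J2)

dp_I1/dt = E_Se1 - q_C1/2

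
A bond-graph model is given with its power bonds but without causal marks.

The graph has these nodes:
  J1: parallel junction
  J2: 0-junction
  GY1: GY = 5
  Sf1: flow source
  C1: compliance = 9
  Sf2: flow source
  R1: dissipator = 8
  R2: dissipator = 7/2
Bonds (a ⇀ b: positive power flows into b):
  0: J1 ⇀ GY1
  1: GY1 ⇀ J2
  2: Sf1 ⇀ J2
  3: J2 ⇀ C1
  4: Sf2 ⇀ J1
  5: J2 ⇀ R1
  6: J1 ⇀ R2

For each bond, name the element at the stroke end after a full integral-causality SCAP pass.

bond 0 |GY1
bond 1 |GY1
bond 2 |Sf1
bond 3 |J2
bond 4 |Sf2
bond 5 |R1
bond 6 |J1

#2 →Sf1  (Sf1 fixes flow; stroke at Sf1)
#4 →Sf2  (Sf2 fixes flow; stroke at Sf2)
#3 →J2  (C1 outputs effort q/C1)
#1 →GY1  (J2: bond 3 brought effort, rest push out)
#5 →R1  (J2 effort already set via bond 3)
#0 →GY1  (GY1: gyrator matches bond 1)
#6 →J1  (closing 0-jn rule on J1)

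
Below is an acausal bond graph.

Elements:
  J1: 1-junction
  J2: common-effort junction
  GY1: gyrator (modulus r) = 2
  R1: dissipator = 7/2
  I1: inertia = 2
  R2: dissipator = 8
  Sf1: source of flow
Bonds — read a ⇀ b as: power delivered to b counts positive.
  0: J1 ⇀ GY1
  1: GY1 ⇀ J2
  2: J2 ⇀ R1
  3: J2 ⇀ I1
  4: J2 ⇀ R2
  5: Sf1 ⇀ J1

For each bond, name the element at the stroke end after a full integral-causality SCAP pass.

bond 5 →Sf1  (Sf1: flow source, stroke at near end)
bond 0 →J1  (J1 flow already set via bond 5)
bond 1 →J2  (through GY1, causality inverts; strokes same side of GY1)
bond 2 →R1  (J2: bond 1 brought effort, rest push out)
bond 3 →I1  (J2 effort already set via bond 1)
bond 4 →R2  (J2 effort already set via bond 1)

b0 stroke at J1
b1 stroke at J2
b2 stroke at R1
b3 stroke at I1
b4 stroke at R2
b5 stroke at Sf1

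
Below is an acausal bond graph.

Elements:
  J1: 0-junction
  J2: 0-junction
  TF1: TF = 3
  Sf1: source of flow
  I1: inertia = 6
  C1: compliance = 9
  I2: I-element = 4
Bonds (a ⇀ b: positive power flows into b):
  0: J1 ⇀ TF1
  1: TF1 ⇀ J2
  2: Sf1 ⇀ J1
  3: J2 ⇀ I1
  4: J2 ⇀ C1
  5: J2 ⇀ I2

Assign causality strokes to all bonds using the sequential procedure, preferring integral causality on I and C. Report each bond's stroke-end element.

b0 stroke at J1
b1 stroke at TF1
b2 stroke at Sf1
b3 stroke at I1
b4 stroke at J2
b5 stroke at I2

bond 2 |Sf1  (Sf1: flow source, stroke at near end)
bond 0 |J1  (J1: last free bond brings effort in)
bond 1 |TF1  (TF TF1: opposite of bond 0)
bond 3 |I1  (I1: I, integral causality)
bond 4 |J2  (C1: C, integral causality)
bond 5 |I2  (J2: bond 4 brought effort, rest push out)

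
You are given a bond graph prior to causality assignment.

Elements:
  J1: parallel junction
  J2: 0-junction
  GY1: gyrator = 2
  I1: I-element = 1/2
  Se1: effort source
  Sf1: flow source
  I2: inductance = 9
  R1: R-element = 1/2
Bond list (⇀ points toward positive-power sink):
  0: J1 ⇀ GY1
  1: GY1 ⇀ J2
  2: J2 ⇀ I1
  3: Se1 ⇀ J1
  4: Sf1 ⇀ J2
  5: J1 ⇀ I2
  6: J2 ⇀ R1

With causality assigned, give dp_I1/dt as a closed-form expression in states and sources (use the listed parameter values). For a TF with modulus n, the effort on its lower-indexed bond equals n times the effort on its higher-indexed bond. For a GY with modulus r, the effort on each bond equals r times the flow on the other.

dp_I1/dt = E_Se1/4 + F_Sf1/2 - p_I1

#3 →J1  (Se1: effort source, stroke at far end)
#4 →Sf1  (Sf1 (Sf) sets flow on bond)
#0 →GY1  (common-e at J1 fixed by 3)
#5 →I2  (common-e at J1 fixed by 3)
#1 →GY1  (through GY1, causality inverts; strokes same side of GY1)
#2 →I1  (I1 integral (f out))
#6 →J2  (closing 0-jn rule on J2)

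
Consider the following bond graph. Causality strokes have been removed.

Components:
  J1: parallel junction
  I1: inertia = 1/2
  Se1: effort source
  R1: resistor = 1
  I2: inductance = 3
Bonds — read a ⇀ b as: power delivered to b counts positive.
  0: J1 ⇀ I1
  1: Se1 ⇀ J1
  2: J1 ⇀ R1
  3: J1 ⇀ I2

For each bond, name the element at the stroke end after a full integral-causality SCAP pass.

#0 stroke→I1
#1 stroke→J1
#2 stroke→R1
#3 stroke→I2

β1 stroke at J1  (Se1 fixes effort; stroke away)
β0 stroke at I1  (0-jn J1 has e-setter on 1)
β2 stroke at R1  (common-e at J1 fixed by 1)
β3 stroke at I2  (common-e at J1 fixed by 1)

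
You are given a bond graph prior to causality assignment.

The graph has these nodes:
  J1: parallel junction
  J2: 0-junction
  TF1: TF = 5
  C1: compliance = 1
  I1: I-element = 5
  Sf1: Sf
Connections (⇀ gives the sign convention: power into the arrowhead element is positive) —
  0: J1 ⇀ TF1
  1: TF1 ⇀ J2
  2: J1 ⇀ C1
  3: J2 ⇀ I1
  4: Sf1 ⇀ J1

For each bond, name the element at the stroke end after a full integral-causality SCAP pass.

#0 →TF1
#1 →J2
#2 →J1
#3 →I1
#4 →Sf1

bond 4 stroke at Sf1  (Sf1 (Sf) sets flow on bond)
bond 2 stroke at J1  (C1 integral (e out))
bond 0 stroke at TF1  (common-e at J1 fixed by 2)
bond 1 stroke at J2  (through TF1, causality passes straight; one stroke at TF1)
bond 3 stroke at I1  (J2: bond 1 brought effort, rest push out)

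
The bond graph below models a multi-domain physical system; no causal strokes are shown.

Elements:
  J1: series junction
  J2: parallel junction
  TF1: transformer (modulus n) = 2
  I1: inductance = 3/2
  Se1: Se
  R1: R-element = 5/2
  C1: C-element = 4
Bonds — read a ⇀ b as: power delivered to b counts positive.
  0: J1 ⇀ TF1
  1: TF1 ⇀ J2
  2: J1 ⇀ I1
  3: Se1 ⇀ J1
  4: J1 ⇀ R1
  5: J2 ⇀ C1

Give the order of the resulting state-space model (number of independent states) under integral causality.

2  (C1, I1 all integral)

β3 stroke→J1  (source Se1 imposes e)
β2 stroke→I1  (prefer integral on I1)
β0 stroke→J1  (J1: bond 2 brought flow, rest push out)
β4 stroke→J1  (common-f at J1 fixed by 2)
β1 stroke→TF1  (through TF1, causality passes straight; one stroke at TF1)
β5 stroke→J2  (J2: last free bond brings effort in)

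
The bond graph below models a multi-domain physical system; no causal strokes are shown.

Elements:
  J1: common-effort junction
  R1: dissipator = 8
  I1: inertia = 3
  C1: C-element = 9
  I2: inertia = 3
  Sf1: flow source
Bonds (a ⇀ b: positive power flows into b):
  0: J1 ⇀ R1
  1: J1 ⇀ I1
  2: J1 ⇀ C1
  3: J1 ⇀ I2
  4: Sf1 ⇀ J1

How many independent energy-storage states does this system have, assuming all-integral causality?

b4 |Sf1  (source Sf1 imposes f)
b1 |I1  (I1 integral (f out))
b2 |J1  (prefer integral on C1)
b0 |R1  (J1 effort already set via bond 2)
b3 |I2  (0-jn J1 has e-setter on 2)

3  (C1, I1, I2 all integral)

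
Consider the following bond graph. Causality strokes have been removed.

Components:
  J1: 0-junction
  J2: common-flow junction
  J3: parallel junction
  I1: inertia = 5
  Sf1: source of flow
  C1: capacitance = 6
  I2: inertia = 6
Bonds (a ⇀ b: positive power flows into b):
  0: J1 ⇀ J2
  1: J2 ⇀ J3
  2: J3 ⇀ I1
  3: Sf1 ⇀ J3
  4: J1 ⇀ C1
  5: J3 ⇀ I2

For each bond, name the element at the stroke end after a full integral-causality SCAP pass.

bond 3 →Sf1  (Sf1: flow source, stroke at near end)
bond 2 →I1  (I1 integral (f out))
bond 4 →J1  (prefer integral on C1)
bond 0 →J2  (0-jn J1 has e-setter on 4)
bond 1 →J3  (J2: last free bond brings flow in)
bond 5 →I2  (J3: bond 1 brought effort, rest push out)

β0 stroke→J2
β1 stroke→J3
β2 stroke→I1
β3 stroke→Sf1
β4 stroke→J1
β5 stroke→I2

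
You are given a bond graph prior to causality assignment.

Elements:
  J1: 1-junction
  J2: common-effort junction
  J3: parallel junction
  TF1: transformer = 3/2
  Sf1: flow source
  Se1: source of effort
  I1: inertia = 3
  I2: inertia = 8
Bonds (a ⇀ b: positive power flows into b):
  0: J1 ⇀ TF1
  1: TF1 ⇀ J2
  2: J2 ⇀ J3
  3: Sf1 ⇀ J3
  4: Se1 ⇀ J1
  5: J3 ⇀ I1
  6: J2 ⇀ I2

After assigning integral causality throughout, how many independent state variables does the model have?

2  (I1, I2 all integral)

b3 →Sf1  (Sf1: flow source, stroke at near end)
b4 →J1  (Se1 (Se) sets effort on bond)
b0 →TF1  (J1: last free bond brings flow in)
b1 →J2  (through TF1, causality passes straight; one stroke at TF1)
b2 →J3  (J2: bond 1 brought effort, rest push out)
b6 →I2  (J2: bond 1 brought effort, rest push out)
b5 →I1  (J3: bond 2 brought effort, rest push out)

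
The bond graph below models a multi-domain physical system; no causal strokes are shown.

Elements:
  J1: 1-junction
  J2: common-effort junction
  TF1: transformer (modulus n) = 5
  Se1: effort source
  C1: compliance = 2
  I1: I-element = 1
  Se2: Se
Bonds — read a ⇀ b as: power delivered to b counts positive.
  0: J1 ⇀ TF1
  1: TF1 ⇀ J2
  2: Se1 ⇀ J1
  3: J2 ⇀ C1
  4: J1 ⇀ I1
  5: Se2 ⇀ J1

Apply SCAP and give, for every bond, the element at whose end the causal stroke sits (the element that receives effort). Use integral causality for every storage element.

#2 |J1  (Se1 fixes effort; stroke away)
#5 |J1  (source Se2 imposes e)
#3 |J2  (C1 outputs effort q/C1)
#1 |TF1  (J2 effort already set via bond 3)
#0 |J1  (TF1 one-in-one-out from 1)
#4 |I1  (J1: last free bond brings flow in)

b0 →J1
b1 →TF1
b2 →J1
b3 →J2
b4 →I1
b5 →J1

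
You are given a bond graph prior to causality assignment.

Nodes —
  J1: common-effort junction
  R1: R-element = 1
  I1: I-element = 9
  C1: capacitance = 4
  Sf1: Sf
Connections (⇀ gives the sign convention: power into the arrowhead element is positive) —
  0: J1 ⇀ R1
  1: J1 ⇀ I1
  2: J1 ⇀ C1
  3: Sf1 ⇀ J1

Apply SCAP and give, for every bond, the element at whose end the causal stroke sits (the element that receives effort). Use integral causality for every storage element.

#3 →Sf1  (Sf1: flow source, stroke at near end)
#1 →I1  (prefer integral on I1)
#2 →J1  (C1 outputs effort q/C1)
#0 →R1  (J1 effort already set via bond 2)

β0 stroke at R1
β1 stroke at I1
β2 stroke at J1
β3 stroke at Sf1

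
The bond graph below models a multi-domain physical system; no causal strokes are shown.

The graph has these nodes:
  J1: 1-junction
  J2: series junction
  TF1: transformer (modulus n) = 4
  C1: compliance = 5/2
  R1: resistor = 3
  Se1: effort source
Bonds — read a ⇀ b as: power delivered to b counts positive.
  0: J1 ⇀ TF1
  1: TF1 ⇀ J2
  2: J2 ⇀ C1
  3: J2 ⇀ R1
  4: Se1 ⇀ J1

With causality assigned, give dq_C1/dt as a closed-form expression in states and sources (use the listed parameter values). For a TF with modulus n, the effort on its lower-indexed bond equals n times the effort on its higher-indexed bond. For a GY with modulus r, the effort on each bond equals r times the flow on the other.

dq_C1/dt = E_Se1/12 - 2*q_C1/15

#4 stroke→J1  (Se1 (Se) sets effort on bond)
#0 stroke→TF1  (closing 1-jn rule on J1)
#1 stroke→J2  (TF TF1: opposite of bond 0)
#2 stroke→J2  (C1 integral (e out))
#3 stroke→R1  (closing 1-jn rule on J2)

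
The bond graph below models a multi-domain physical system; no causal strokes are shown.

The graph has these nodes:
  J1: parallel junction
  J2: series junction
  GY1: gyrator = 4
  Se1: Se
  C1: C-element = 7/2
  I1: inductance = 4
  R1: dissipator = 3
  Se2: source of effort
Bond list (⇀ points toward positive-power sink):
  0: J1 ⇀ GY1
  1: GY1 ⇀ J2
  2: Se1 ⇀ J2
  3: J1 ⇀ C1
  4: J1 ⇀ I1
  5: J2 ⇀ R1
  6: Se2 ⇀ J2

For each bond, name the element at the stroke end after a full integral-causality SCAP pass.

bond 2 stroke at J2  (Se1 fixes effort; stroke away)
bond 6 stroke at J2  (Se2 fixes effort; stroke away)
bond 3 stroke at J1  (C1: C, integral causality)
bond 0 stroke at GY1  (J1: bond 3 brought effort, rest push out)
bond 4 stroke at I1  (J1 effort already set via bond 3)
bond 1 stroke at GY1  (GY GY1: same side as bond 0)
bond 5 stroke at J2  (common-f at J2 fixed by 1)

#0 stroke at GY1
#1 stroke at GY1
#2 stroke at J2
#3 stroke at J1
#4 stroke at I1
#5 stroke at J2
#6 stroke at J2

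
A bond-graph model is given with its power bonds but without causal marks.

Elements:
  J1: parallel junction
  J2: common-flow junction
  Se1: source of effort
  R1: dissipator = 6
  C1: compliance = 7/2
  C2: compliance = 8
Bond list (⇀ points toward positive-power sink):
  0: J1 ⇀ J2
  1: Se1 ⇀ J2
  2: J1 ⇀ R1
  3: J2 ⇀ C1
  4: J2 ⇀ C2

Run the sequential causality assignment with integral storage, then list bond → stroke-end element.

b1 →J2  (Se1 fixes effort; stroke away)
b3 →J2  (C1 outputs effort q/C1)
b4 →J2  (C2 outputs effort q/C2)
b0 →J1  (only one flow-in slot at J2)
b2 →R1  (0-jn J1 has e-setter on 0)

β0 |J1
β1 |J2
β2 |R1
β3 |J2
β4 |J2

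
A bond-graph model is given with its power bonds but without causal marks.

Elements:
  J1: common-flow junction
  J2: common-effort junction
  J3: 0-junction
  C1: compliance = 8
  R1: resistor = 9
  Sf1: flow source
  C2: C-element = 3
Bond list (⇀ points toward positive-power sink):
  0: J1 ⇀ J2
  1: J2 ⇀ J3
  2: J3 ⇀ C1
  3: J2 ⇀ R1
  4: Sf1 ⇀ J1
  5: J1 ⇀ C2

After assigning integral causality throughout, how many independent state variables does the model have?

2  (C1, C2 all integral)

#4 →Sf1  (source Sf1 imposes f)
#0 →J1  (1-jn J1 has f-setter on 4)
#5 →J1  (J1: bond 4 brought flow, rest push out)
#2 →J3  (C1 outputs effort q/C1)
#1 →J2  (0-jn J3 has e-setter on 2)
#3 →R1  (J2: bond 1 brought effort, rest push out)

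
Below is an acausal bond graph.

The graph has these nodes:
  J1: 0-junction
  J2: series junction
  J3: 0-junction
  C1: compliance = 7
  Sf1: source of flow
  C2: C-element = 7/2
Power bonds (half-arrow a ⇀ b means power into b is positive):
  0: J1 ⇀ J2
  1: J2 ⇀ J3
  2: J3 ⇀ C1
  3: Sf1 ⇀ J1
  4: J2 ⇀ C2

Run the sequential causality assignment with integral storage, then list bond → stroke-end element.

#3 stroke at Sf1  (Sf1 (Sf) sets flow on bond)
#0 stroke at J1  (J1: last free bond brings effort in)
#1 stroke at J2  (J2 flow already set via bond 0)
#4 stroke at J2  (J2: bond 0 brought flow, rest push out)
#2 stroke at J3  (only one effort-in slot at J3)

β0 |J1
β1 |J2
β2 |J3
β3 |Sf1
β4 |J2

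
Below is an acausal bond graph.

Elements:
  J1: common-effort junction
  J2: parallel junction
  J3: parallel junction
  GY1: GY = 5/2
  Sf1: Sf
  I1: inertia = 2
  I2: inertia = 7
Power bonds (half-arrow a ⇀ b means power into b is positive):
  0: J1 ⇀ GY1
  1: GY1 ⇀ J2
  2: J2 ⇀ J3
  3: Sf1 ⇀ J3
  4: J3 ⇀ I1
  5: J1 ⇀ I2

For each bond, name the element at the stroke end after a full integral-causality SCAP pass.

β3 stroke at Sf1  (Sf1: flow source, stroke at near end)
β4 stroke at I1  (I1 outputs flow p/I1)
β2 stroke at J3  (only one effort-in slot at J3)
β1 stroke at J2  (J2: last free bond brings effort in)
β0 stroke at J1  (through GY1, causality inverts; strokes same side of GY1)
β5 stroke at I2  (J1: bond 0 brought effort, rest push out)

bond 0 stroke→J1
bond 1 stroke→J2
bond 2 stroke→J3
bond 3 stroke→Sf1
bond 4 stroke→I1
bond 5 stroke→I2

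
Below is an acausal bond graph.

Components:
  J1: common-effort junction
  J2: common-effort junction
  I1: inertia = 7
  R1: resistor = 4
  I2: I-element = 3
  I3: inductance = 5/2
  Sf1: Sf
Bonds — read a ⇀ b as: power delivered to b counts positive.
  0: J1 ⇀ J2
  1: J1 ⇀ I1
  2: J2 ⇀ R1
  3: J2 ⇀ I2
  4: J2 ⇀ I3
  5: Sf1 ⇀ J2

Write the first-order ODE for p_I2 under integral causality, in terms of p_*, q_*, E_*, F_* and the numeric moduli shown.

#5 stroke at Sf1  (Sf1 (Sf) sets flow on bond)
#1 stroke at I1  (I1 integral (f out))
#0 stroke at J1  (J1: last free bond brings effort in)
#3 stroke at I2  (I2 integral (f out))
#4 stroke at I3  (I3 integral (f out))
#2 stroke at J2  (J2 needs exactly one e-in)

dp_I2/dt = 4*F_Sf1 - 4*p_I1/7 - 4*p_I2/3 - 8*p_I3/5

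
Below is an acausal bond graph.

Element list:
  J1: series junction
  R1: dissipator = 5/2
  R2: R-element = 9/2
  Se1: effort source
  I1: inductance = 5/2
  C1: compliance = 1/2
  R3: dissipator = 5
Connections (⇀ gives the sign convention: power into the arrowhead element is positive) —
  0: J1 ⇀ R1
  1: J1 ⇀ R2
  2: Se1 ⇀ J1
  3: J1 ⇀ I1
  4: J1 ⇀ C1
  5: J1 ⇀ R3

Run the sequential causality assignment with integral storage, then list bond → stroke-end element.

#2 →J1  (Se1 fixes effort; stroke away)
#3 →I1  (I1 integral (f out))
#0 →J1  (1-jn J1 has f-setter on 3)
#1 →J1  (common-f at J1 fixed by 3)
#4 →J1  (J1 flow already set via bond 3)
#5 →J1  (J1 flow already set via bond 3)

#0 stroke at J1
#1 stroke at J1
#2 stroke at J1
#3 stroke at I1
#4 stroke at J1
#5 stroke at J1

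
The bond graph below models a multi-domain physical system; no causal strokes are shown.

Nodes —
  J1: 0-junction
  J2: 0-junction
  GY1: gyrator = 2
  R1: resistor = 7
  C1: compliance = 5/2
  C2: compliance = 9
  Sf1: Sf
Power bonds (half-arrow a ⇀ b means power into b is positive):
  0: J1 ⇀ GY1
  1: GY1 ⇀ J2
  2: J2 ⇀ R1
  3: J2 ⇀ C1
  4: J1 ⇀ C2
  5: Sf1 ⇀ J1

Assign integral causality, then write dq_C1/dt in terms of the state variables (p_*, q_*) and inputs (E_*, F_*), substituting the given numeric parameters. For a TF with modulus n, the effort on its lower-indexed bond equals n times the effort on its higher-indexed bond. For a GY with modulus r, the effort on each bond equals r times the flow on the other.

#5 stroke→Sf1  (source Sf1 imposes f)
#3 stroke→J2  (C1 integral (e out))
#1 stroke→GY1  (0-jn J2 has e-setter on 3)
#2 stroke→R1  (0-jn J2 has e-setter on 3)
#0 stroke→GY1  (GY1: gyrator matches bond 1)
#4 stroke→J1  (closing 0-jn rule on J1)

dq_C1/dt = -2*q_C1/35 + q_C2/18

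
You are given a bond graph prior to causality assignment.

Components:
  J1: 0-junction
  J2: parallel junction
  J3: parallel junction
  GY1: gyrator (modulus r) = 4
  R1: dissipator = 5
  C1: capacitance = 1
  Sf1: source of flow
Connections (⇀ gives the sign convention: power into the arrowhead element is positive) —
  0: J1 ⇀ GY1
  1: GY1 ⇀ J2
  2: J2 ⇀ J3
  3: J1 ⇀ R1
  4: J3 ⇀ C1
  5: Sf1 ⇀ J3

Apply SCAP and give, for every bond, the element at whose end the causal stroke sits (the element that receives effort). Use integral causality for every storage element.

b0 stroke at GY1
b1 stroke at GY1
b2 stroke at J2
b3 stroke at J1
b4 stroke at J3
b5 stroke at Sf1

β5 →Sf1  (source Sf1 imposes f)
β4 →J3  (C1 integral (e out))
β2 →J2  (J3 effort already set via bond 4)
β1 →GY1  (common-e at J2 fixed by 2)
β0 →GY1  (through GY1, causality inverts; strokes same side of GY1)
β3 →J1  (J1: last free bond brings effort in)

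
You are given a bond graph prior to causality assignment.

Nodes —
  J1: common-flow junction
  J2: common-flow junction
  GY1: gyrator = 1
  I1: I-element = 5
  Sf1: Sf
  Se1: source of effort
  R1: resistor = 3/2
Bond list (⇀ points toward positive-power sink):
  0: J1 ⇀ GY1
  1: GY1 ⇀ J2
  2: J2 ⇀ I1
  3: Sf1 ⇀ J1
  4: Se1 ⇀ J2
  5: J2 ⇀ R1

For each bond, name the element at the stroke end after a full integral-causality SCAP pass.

bond 3 |Sf1  (Sf1 fixes flow; stroke at Sf1)
bond 4 |J2  (source Se1 imposes e)
bond 0 |J1  (J1 flow already set via bond 3)
bond 1 |J2  (GY1 both-in/both-out from 0)
bond 2 |I1  (I1 integral (f out))
bond 5 |J2  (J2: bond 2 brought flow, rest push out)

bond 0 →J1
bond 1 →J2
bond 2 →I1
bond 3 →Sf1
bond 4 →J2
bond 5 →J2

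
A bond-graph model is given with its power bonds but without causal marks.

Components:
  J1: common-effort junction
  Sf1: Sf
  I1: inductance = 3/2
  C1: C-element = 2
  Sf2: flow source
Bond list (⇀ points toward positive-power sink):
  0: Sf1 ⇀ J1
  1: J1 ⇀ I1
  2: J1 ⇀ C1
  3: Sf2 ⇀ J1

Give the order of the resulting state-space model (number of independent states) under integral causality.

β0 |Sf1  (Sf1 fixes flow; stroke at Sf1)
β3 |Sf2  (Sf2 fixes flow; stroke at Sf2)
β1 |I1  (prefer integral on I1)
β2 |J1  (only one effort-in slot at J1)

2  (C1, I1 all integral)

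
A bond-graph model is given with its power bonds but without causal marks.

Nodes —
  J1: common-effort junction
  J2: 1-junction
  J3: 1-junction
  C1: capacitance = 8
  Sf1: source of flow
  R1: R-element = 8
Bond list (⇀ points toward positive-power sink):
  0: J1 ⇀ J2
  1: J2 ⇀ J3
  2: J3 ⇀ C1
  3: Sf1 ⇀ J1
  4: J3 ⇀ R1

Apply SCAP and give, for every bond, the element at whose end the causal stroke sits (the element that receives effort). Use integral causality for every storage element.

bond 0 →J1
bond 1 →J2
bond 2 →J3
bond 3 →Sf1
bond 4 →J3

β3 stroke→Sf1  (Sf1 (Sf) sets flow on bond)
β0 stroke→J1  (closing 0-jn rule on J1)
β1 stroke→J2  (1-jn J2 has f-setter on 0)
β2 stroke→J3  (J3 flow already set via bond 1)
β4 stroke→J3  (1-jn J3 has f-setter on 1)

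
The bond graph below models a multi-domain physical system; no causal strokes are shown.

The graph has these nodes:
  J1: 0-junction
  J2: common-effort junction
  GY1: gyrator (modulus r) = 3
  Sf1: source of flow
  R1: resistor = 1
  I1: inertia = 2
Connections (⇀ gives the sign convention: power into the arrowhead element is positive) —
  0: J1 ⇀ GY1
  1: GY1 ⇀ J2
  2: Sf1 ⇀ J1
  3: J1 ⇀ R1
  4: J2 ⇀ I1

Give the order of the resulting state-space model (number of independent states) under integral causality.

1  (I1 all integral)

b2 stroke at Sf1  (Sf1 fixes flow; stroke at Sf1)
b4 stroke at I1  (prefer integral on I1)
b1 stroke at J2  (closing 0-jn rule on J2)
b0 stroke at J1  (through GY1, causality inverts; strokes same side of GY1)
b3 stroke at R1  (common-e at J1 fixed by 0)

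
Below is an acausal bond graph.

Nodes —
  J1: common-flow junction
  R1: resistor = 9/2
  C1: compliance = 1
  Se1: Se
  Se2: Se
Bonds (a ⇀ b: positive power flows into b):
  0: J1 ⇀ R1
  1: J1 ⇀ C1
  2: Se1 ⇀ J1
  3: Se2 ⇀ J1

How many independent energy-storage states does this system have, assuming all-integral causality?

b2 stroke→J1  (Se1 (Se) sets effort on bond)
b3 stroke→J1  (Se2 fixes effort; stroke away)
b1 stroke→J1  (prefer integral on C1)
b0 stroke→R1  (only one flow-in slot at J1)

1  (C1 all integral)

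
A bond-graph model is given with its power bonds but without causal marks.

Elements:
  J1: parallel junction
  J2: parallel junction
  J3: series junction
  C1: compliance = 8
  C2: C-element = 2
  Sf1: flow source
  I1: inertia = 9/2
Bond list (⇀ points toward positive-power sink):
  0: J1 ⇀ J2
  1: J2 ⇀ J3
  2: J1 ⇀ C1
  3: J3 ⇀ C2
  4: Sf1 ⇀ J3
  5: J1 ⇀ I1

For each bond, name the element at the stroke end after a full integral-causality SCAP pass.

#0 |J2
#1 |J3
#2 |J1
#3 |J3
#4 |Sf1
#5 |I1

b4 stroke→Sf1  (Sf1 fixes flow; stroke at Sf1)
b1 stroke→J3  (1-jn J3 has f-setter on 4)
b3 stroke→J3  (J3 flow already set via bond 4)
b0 stroke→J2  (J2 needs exactly one e-in)
b2 stroke→J1  (C1 outputs effort q/C1)
b5 stroke→I1  (0-jn J1 has e-setter on 2)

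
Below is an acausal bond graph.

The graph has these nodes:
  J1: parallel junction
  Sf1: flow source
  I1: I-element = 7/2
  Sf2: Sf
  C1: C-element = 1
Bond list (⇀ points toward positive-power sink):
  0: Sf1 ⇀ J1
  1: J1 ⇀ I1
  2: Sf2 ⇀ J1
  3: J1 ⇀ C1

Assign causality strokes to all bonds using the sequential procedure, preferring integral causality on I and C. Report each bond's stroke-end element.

β0 |Sf1  (source Sf1 imposes f)
β2 |Sf2  (Sf2 (Sf) sets flow on bond)
β1 |I1  (I1 outputs flow p/I1)
β3 |J1  (J1: last free bond brings effort in)

β0 stroke at Sf1
β1 stroke at I1
β2 stroke at Sf2
β3 stroke at J1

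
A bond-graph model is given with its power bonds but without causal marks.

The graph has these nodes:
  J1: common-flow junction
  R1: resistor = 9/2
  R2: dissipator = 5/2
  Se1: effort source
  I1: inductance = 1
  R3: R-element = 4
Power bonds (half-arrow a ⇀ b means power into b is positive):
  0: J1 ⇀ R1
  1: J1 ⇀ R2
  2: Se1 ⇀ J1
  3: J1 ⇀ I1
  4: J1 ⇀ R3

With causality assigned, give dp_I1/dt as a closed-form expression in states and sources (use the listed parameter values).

#2 stroke at J1  (Se1 fixes effort; stroke away)
#3 stroke at I1  (I1: I, integral causality)
#0 stroke at J1  (1-jn J1 has f-setter on 3)
#1 stroke at J1  (common-f at J1 fixed by 3)
#4 stroke at J1  (J1: bond 3 brought flow, rest push out)

dp_I1/dt = E_Se1 - 11*p_I1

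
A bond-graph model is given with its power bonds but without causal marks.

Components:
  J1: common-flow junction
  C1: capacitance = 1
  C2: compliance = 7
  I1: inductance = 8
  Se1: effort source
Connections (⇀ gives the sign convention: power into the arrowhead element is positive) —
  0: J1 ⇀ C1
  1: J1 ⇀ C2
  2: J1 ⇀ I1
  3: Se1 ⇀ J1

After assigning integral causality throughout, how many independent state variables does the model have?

bond 3 stroke→J1  (source Se1 imposes e)
bond 0 stroke→J1  (C1 outputs effort q/C1)
bond 1 stroke→J1  (prefer integral on C2)
bond 2 stroke→I1  (only one flow-in slot at J1)

3  (C1, C2, I1 all integral)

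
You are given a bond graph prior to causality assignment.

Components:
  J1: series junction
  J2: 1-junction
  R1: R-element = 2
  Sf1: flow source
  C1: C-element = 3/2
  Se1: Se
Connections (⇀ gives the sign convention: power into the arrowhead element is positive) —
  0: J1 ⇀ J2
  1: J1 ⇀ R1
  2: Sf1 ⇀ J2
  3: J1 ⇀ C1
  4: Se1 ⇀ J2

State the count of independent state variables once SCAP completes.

#2 stroke at Sf1  (Sf1 fixes flow; stroke at Sf1)
#4 stroke at J2  (source Se1 imposes e)
#0 stroke at J2  (1-jn J2 has f-setter on 2)
#1 stroke at J1  (J1: bond 0 brought flow, rest push out)
#3 stroke at J1  (common-f at J1 fixed by 0)

1  (C1 all integral)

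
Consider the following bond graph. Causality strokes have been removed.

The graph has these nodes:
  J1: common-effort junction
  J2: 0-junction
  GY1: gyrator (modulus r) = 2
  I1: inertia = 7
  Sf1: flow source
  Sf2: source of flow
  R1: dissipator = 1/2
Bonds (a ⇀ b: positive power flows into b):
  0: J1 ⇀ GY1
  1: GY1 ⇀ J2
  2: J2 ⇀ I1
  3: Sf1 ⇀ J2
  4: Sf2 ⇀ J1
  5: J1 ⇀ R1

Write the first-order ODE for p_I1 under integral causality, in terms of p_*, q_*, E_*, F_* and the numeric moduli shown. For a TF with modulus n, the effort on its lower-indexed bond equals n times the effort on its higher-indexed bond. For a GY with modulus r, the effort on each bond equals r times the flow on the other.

b3 stroke at Sf1  (Sf1 (Sf) sets flow on bond)
b4 stroke at Sf2  (source Sf2 imposes f)
b2 stroke at I1  (I1 outputs flow p/I1)
b1 stroke at J2  (only one effort-in slot at J2)
b0 stroke at J1  (GY1 both-in/both-out from 1)
b5 stroke at R1  (J1 effort already set via bond 0)

dp_I1/dt = 8*F_Sf1 + 2*F_Sf2 - 8*p_I1/7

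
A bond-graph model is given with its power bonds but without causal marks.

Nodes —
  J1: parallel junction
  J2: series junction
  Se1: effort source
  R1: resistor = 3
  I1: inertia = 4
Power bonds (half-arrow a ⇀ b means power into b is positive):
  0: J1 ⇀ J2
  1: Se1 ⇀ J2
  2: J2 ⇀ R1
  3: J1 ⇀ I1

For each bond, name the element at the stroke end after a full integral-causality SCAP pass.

#0 stroke→J1
#1 stroke→J2
#2 stroke→J2
#3 stroke→I1

bond 1 |J2  (Se1: effort source, stroke at far end)
bond 3 |I1  (I1 integral (f out))
bond 0 |J1  (only one effort-in slot at J1)
bond 2 |J2  (J2 flow already set via bond 0)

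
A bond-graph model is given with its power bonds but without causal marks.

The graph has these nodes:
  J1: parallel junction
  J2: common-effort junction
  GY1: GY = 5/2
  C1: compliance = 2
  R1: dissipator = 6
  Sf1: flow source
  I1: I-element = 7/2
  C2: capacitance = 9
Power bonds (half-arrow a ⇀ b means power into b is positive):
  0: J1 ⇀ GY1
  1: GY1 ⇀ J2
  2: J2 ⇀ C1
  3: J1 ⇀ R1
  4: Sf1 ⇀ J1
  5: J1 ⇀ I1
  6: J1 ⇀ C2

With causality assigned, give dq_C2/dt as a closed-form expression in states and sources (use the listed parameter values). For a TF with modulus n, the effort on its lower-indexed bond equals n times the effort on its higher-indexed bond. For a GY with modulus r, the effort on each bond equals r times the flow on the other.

dq_C2/dt = F_Sf1 - 2*p_I1/7 - q_C1/5 - q_C2/54

bond 4 stroke→Sf1  (source Sf1 imposes f)
bond 2 stroke→J2  (C1 integral (e out))
bond 1 stroke→GY1  (0-jn J2 has e-setter on 2)
bond 0 stroke→GY1  (GY GY1: same side as bond 1)
bond 5 stroke→I1  (I1 outputs flow p/I1)
bond 6 stroke→J1  (C2 outputs effort q/C2)
bond 3 stroke→R1  (0-jn J1 has e-setter on 6)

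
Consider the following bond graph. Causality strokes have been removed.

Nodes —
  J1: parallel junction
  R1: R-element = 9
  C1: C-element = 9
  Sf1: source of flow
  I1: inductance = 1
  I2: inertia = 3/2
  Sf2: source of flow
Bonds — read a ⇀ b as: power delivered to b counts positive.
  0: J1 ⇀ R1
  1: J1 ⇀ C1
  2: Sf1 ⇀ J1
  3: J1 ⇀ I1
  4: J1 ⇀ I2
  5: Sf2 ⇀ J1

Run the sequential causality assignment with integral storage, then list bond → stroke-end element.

#2 stroke at Sf1  (Sf1 fixes flow; stroke at Sf1)
#5 stroke at Sf2  (Sf2: flow source, stroke at near end)
#1 stroke at J1  (C1 outputs effort q/C1)
#0 stroke at R1  (J1: bond 1 brought effort, rest push out)
#3 stroke at I1  (0-jn J1 has e-setter on 1)
#4 stroke at I2  (common-e at J1 fixed by 1)

#0 |R1
#1 |J1
#2 |Sf1
#3 |I1
#4 |I2
#5 |Sf2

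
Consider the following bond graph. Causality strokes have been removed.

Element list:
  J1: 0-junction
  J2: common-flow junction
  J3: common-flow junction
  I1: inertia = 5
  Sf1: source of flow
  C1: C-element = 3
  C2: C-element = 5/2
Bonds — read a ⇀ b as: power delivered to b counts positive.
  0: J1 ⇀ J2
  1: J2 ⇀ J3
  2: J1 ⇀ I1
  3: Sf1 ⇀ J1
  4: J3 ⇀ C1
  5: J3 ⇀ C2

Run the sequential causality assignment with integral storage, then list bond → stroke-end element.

b3 stroke at Sf1  (source Sf1 imposes f)
b2 stroke at I1  (I1 integral (f out))
b0 stroke at J1  (only one effort-in slot at J1)
b1 stroke at J2  (J2: bond 0 brought flow, rest push out)
b4 stroke at J3  (common-f at J3 fixed by 1)
b5 stroke at J3  (1-jn J3 has f-setter on 1)

bond 0 →J1
bond 1 →J2
bond 2 →I1
bond 3 →Sf1
bond 4 →J3
bond 5 →J3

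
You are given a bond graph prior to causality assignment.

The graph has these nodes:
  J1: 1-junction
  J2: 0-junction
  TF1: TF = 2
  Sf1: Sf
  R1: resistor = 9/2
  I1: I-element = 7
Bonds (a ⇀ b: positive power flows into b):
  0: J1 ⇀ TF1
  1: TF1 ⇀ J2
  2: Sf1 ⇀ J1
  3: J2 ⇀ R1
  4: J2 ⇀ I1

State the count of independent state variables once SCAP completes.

1  (I1 all integral)

β2 stroke→Sf1  (Sf1: flow source, stroke at near end)
β0 stroke→J1  (J1: bond 2 brought flow, rest push out)
β1 stroke→TF1  (TF1: transformer flips bond 0)
β4 stroke→I1  (I1 outputs flow p/I1)
β3 stroke→J2  (J2: last free bond brings effort in)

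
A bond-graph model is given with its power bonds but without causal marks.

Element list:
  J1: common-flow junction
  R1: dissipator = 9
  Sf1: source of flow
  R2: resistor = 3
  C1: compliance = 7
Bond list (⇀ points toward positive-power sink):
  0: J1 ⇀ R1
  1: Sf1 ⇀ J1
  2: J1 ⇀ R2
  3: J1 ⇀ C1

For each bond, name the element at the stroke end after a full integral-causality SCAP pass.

#1 |Sf1  (Sf1 fixes flow; stroke at Sf1)
#0 |J1  (J1: bond 1 brought flow, rest push out)
#2 |J1  (J1: bond 1 brought flow, rest push out)
#3 |J1  (common-f at J1 fixed by 1)

b0 stroke→J1
b1 stroke→Sf1
b2 stroke→J1
b3 stroke→J1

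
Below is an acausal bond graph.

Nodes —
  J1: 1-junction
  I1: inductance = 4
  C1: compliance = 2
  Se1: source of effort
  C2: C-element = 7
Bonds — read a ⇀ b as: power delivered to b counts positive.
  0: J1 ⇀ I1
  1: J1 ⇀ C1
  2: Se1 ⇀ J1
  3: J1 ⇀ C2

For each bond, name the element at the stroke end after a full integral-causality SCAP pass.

b2 stroke→J1  (source Se1 imposes e)
b0 stroke→I1  (I1: I, integral causality)
b1 stroke→J1  (common-f at J1 fixed by 0)
b3 stroke→J1  (J1: bond 0 brought flow, rest push out)

bond 0 stroke at I1
bond 1 stroke at J1
bond 2 stroke at J1
bond 3 stroke at J1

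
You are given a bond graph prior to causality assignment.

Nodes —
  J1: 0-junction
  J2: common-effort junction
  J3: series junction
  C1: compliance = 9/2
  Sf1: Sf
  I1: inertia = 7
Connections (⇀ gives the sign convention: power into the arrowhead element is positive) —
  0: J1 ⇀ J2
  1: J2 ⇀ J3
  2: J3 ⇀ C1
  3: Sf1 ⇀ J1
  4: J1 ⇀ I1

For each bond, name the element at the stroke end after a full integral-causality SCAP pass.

#0 stroke at J1
#1 stroke at J2
#2 stroke at J3
#3 stroke at Sf1
#4 stroke at I1

b3 |Sf1  (Sf1 fixes flow; stroke at Sf1)
b2 |J3  (C1 integral (e out))
b1 |J2  (only one flow-in slot at J3)
b0 |J1  (0-jn J2 has e-setter on 1)
b4 |I1  (common-e at J1 fixed by 0)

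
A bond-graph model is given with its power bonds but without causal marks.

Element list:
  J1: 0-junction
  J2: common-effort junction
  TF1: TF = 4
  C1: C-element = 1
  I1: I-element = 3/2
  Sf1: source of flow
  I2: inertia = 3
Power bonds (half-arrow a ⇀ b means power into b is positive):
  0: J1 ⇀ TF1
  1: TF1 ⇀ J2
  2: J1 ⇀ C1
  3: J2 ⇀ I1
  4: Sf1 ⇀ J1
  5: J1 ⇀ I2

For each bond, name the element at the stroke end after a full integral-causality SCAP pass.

#4 stroke at Sf1  (Sf1: flow source, stroke at near end)
#2 stroke at J1  (C1 outputs effort q/C1)
#0 stroke at TF1  (J1: bond 2 brought effort, rest push out)
#5 stroke at I2  (common-e at J1 fixed by 2)
#1 stroke at J2  (TF TF1: opposite of bond 0)
#3 stroke at I1  (common-e at J2 fixed by 1)

bond 0 stroke at TF1
bond 1 stroke at J2
bond 2 stroke at J1
bond 3 stroke at I1
bond 4 stroke at Sf1
bond 5 stroke at I2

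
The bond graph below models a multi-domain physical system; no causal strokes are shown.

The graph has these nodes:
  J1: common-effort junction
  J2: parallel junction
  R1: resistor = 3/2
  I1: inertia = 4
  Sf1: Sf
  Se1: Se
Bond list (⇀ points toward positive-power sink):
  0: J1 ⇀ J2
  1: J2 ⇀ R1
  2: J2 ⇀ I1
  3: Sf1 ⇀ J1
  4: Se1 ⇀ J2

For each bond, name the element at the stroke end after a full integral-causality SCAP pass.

b0 →J1
b1 →R1
b2 →I1
b3 →Sf1
b4 →J2

β3 |Sf1  (Sf1: flow source, stroke at near end)
β4 |J2  (Se1: effort source, stroke at far end)
β0 |J1  (J1 needs exactly one e-in)
β1 |R1  (0-jn J2 has e-setter on 4)
β2 |I1  (J2: bond 4 brought effort, rest push out)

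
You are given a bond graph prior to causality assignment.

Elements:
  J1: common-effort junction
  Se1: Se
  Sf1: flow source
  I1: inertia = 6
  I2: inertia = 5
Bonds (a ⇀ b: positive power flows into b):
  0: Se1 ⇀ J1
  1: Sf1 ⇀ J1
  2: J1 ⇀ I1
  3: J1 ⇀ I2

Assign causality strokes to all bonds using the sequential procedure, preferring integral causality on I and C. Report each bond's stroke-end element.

β0 stroke at J1  (Se1: effort source, stroke at far end)
β1 stroke at Sf1  (source Sf1 imposes f)
β2 stroke at I1  (J1: bond 0 brought effort, rest push out)
β3 stroke at I2  (J1 effort already set via bond 0)

b0 stroke→J1
b1 stroke→Sf1
b2 stroke→I1
b3 stroke→I2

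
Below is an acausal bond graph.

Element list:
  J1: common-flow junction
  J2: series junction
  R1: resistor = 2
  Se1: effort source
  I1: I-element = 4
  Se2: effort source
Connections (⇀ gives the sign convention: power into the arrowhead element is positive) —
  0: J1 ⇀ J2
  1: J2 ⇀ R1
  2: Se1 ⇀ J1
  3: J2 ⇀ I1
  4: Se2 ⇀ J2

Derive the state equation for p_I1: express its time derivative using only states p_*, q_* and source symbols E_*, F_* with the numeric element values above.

β2 |J1  (Se1 (Se) sets effort on bond)
β4 |J2  (Se2 (Se) sets effort on bond)
β0 |J2  (J1 needs exactly one f-in)
β3 |I1  (prefer integral on I1)
β1 |J2  (J2 flow already set via bond 3)

dp_I1/dt = E_Se1 + E_Se2 - p_I1/2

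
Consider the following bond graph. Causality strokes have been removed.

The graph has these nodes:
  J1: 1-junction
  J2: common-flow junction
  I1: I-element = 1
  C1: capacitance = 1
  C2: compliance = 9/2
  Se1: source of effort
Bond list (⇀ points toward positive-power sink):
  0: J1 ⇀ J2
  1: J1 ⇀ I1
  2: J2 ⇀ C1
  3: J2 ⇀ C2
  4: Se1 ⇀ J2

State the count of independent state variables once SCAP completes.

#4 stroke→J2  (Se1 fixes effort; stroke away)
#1 stroke→I1  (I1 integral (f out))
#0 stroke→J1  (common-f at J1 fixed by 1)
#2 stroke→J2  (1-jn J2 has f-setter on 0)
#3 stroke→J2  (J2 flow already set via bond 0)

3  (C1, C2, I1 all integral)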